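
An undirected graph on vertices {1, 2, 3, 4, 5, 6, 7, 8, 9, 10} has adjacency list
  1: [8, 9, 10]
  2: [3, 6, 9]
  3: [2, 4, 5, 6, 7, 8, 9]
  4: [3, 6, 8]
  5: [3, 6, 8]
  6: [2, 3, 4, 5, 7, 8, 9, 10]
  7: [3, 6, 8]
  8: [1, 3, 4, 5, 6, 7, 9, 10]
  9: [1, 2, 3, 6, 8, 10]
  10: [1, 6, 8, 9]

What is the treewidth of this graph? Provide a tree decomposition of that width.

Treewidth 3.
One optimal decomposition is:
Bags: B1 = {3, 6, 8, 9}  B2 = {3, 6, 7, 8}  B3 = {6, 8, 9, 10}  B4 = {3, 4, 6, 8}  B5 = {3, 5, 6, 8}  B6 = {1, 8, 9, 10}  B7 = {2, 3, 6, 9}
Tree: B1–B2, B1–B3, B1–B4, B2–B5, B3–B6, B1–B7

The largest bag has 4 vertices, giving width 3; this decomposition certifies tw(G) ≤ 3. Conversely, {1, 8, 9, 10} is a clique of size 4, and the vertices of any clique must share a bag in every tree decomposition; so some bag has ≥ 4 vertices and tw(G) ≥ 3. Combining the bounds, tw(G) = 3.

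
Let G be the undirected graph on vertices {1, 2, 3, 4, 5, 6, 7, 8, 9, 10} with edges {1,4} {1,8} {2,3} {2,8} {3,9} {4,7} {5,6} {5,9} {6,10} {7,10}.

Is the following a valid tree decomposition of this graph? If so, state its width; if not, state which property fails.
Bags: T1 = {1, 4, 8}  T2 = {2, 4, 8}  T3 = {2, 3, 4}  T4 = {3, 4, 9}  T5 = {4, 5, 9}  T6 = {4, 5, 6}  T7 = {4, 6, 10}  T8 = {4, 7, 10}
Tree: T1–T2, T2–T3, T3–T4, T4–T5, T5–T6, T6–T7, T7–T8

Yes; width 2.

Every vertex of G appears in some bag (union = {1, 2, 3, 4, 5, 6, 7, 8, 9, 10}); every edge is covered by a bag; and for each vertex v the set of bags containing v is connected in the bag tree. The decomposition is therefore valid. The largest bag has 3 vertices, so the width is 2.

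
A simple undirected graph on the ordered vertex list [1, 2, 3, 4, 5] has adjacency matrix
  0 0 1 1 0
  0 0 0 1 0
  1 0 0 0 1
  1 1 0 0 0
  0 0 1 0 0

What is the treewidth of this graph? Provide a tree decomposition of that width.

Treewidth 1.
One optimal decomposition is:
Bags: B1 = {3, 5}  B2 = {1, 3}  B3 = {1, 4}  B4 = {2, 4}
Tree: B1–B2, B2–B3, B3–B4

The largest bag has 2 vertices, giving width 1; this decomposition certifies tw(G) ≤ 1. Any graph with an edge has treewidth ≥ 1, and G has the edge 5–3. The upper and lower bounds meet at 1, so that is the treewidth.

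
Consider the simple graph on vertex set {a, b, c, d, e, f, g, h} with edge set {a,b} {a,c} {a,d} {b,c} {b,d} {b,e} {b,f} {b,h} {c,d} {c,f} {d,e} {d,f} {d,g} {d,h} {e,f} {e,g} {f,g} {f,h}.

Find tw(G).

3

A width-3 tree decomposition is:
Bags: B1 = {b, d, e, f}  B2 = {b, c, d, f}  B3 = {d, e, f, g}  B4 = {a, b, c, d}  B5 = {b, d, f, h}
Tree: B1–B2, B1–B3, B2–B4, B2–B5
Each bag holds 4 vertices, so the decomposition has width 3, which upper-bounds the treewidth. On the other hand G contains the 4-clique {a, b, c, d}. A clique must lie in a single bag of any decomposition, so no decomposition can have width below 3. Hence tw(G) = 3 exactly.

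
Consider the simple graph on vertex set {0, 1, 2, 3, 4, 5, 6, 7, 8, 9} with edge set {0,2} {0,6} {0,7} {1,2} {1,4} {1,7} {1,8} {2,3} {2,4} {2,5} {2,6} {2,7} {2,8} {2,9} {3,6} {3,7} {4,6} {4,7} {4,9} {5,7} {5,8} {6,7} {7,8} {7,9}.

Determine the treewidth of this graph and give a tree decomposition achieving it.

The largest bag has 4 vertices, giving width 3; this decomposition certifies tw(G) ≤ 3. On the other hand G contains the 4-clique {0, 2, 6, 7}. A clique must lie in a single bag of any decomposition, so no decomposition can have width below 3. The upper and lower bounds meet at 3, so that is the treewidth.

Treewidth 3.
One such decomposition:
Bags: B1 = {1, 2, 4, 7}  B2 = {2, 4, 7, 9}  B3 = {2, 4, 6, 7}  B4 = {1, 2, 7, 8}  B5 = {2, 3, 6, 7}  B6 = {2, 5, 7, 8}  B7 = {0, 2, 6, 7}
Tree: B1–B2, B1–B3, B1–B4, B3–B5, B4–B6, B5–B7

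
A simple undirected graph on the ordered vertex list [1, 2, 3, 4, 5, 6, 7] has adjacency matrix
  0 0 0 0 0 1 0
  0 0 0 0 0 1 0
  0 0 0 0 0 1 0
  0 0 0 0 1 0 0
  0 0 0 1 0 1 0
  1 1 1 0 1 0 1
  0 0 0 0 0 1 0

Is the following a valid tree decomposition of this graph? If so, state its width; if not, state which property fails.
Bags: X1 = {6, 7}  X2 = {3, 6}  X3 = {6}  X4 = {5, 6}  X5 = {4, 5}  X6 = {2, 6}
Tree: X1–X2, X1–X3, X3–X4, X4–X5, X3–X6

No — vertex 1 appears in no bag.

A tree decomposition must satisfy three properties: every vertex lies in some bag; for every edge, both endpoints lie together in some bag; and for every vertex, the bags containing it form a connected subtree. Here vertex 1 appears in no bag, so the decomposition is invalid.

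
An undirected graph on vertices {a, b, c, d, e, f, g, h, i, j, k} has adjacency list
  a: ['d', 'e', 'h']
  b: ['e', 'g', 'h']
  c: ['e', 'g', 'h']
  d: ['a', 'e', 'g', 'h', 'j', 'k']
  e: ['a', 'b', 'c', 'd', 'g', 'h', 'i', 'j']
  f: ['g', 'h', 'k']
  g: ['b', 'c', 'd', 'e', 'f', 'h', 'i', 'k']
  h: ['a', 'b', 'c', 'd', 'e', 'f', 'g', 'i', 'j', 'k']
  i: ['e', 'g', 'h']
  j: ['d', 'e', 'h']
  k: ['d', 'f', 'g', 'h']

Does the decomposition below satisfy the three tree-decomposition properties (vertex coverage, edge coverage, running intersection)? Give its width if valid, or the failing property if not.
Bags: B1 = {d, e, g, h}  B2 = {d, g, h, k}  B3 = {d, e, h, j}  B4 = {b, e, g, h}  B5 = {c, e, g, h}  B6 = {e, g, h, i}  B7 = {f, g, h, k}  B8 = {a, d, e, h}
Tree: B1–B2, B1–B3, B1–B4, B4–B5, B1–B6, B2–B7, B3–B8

Yes; width 3.

Checking the three conditions: (i) the bags cover all of {a, b, c, d, e, f, g, h, i, j, k}; (ii) for each edge, some bag contains both endpoints; (iii) the bags containing any fixed vertex form a subtree. All hold, so the decomposition is valid with width 4 − 1 = 3.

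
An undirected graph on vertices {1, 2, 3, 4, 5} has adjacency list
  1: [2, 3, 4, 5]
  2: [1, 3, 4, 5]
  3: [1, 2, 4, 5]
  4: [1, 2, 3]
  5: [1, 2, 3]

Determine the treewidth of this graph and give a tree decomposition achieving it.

Treewidth 3.
One optimal decomposition is:
Bags: B1 = {1, 2, 3, 5}  B2 = {1, 2, 3, 4}
Tree: B1–B2

Every bag has size at most 4, so the width is 4 − 1 = 3 and tw(G) ≤ 3. On the other hand G contains the 4-clique {1, 2, 3, 4}. A clique must lie in a single bag of any decomposition, so no decomposition can have width below 3. The upper and lower bounds meet at 3, so that is the treewidth.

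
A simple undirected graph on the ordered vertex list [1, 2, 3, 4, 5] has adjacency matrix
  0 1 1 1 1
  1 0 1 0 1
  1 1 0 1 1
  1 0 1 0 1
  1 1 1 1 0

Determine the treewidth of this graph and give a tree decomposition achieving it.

Treewidth 3.
One such decomposition:
Bags: B1 = {1, 3, 4, 5}  B2 = {1, 2, 3, 5}
Tree: B1–B2

Each bag holds 4 vertices, so the decomposition has width 3, which upper-bounds the treewidth. For the lower bound, the 4 vertices {1, 2, 3, 5} are pairwise adjacent, and any tree decomposition puts a clique entirely inside one bag — forcing width ≥ 3. Hence tw(G) = 3 exactly.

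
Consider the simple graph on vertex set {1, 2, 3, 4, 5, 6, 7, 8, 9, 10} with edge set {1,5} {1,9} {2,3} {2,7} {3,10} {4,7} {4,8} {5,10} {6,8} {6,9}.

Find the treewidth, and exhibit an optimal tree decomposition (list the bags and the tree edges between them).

Treewidth 2.
One such decomposition:
Bags: B1 = {2, 4, 7}  B2 = {2, 4, 8}  B3 = {2, 6, 8}  B4 = {2, 6, 9}  B5 = {1, 2, 9}  B6 = {1, 2, 5}  B7 = {2, 5, 10}  B8 = {2, 3, 10}
Tree: B1–B2, B2–B3, B3–B4, B4–B5, B5–B6, B6–B7, B7–B8

Each bag holds 3 vertices, so the decomposition has width 2, which upper-bounds the treewidth. For the lower bound, G contains the cycle 2–7–4–8–6–9–1–5–10–3–2, so G is not a forest; only forests have treewidth ≤ 1, hence tw(G) ≥ 2. Hence tw(G) = 2 exactly.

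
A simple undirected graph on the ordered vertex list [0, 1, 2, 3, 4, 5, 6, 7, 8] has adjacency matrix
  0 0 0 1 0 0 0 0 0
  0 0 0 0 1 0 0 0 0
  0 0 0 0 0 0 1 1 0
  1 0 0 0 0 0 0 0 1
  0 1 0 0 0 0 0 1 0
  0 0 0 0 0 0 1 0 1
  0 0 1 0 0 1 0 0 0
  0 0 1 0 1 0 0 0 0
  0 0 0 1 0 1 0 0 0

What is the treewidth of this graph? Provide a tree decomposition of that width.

The largest bag has 2 vertices, giving width 1; this decomposition certifies tw(G) ≤ 1. G has an edge, so its treewidth is at least 1. The upper and lower bounds meet at 1, so that is the treewidth.

Treewidth 1.
One such decomposition:
Bags: B1 = {0, 3}  B2 = {3, 8}  B3 = {5, 8}  B4 = {5, 6}  B5 = {2, 6}  B6 = {2, 7}  B7 = {4, 7}  B8 = {1, 4}
Tree: B1–B2, B2–B3, B3–B4, B4–B5, B5–B6, B6–B7, B7–B8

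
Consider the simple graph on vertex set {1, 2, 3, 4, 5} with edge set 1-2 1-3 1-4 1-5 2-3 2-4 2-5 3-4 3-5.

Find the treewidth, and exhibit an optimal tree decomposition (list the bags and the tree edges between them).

Each bag holds 4 vertices, so the decomposition has width 3, which upper-bounds the treewidth. For the lower bound, the 4 vertices {1, 2, 3, 4} are pairwise adjacent, and any tree decomposition puts a clique entirely inside one bag — forcing width ≥ 3. The upper and lower bounds meet at 3, so that is the treewidth.

Treewidth 3.
One optimal decomposition is:
Bags: B1 = {1, 2, 3, 4}  B2 = {1, 2, 3, 5}
Tree: B1–B2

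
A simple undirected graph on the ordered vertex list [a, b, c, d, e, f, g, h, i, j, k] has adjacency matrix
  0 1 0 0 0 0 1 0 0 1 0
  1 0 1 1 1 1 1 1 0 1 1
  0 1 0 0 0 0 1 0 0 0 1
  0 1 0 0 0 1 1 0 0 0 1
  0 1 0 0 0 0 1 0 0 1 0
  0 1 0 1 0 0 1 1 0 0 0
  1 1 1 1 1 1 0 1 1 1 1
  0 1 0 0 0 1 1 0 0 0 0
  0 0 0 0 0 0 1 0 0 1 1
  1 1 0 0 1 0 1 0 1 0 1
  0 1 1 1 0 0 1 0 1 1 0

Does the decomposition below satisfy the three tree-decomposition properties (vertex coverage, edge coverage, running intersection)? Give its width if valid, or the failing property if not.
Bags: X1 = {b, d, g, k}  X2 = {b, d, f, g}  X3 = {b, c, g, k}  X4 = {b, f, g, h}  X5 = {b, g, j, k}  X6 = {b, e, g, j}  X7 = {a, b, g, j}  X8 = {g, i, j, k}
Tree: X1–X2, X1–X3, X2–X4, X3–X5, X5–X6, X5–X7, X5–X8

Vertex coverage: the bags together contain {a, b, c, d, e, f, g, h, i, j, k}, the full vertex set. Edge coverage: each edge of G has both endpoints in at least one bag. Running intersection: for every vertex, the bags containing it form a connected subtree. All three properties hold, so this is a valid tree decomposition of width max|bag| − 1 = 3, and hence tw(G) ≤ 3.

Yes; width 3.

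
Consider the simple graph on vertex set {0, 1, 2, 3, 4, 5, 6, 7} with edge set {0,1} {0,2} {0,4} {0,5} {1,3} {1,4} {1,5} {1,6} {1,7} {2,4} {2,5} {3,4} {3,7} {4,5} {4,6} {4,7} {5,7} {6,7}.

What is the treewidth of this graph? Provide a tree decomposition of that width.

The largest bag has 4 vertices, giving width 3; this decomposition certifies tw(G) ≤ 3. On the other hand G contains the 4-clique {0, 1, 4, 5}. A clique must lie in a single bag of any decomposition, so no decomposition can have width below 3. Hence tw(G) = 3 exactly.

Treewidth 3.
Bags: B1 = {1, 4, 5, 7}  B2 = {0, 1, 4, 5}  B3 = {1, 3, 4, 7}  B4 = {0, 2, 4, 5}  B5 = {1, 4, 6, 7}
Tree: B1–B2, B1–B3, B2–B4, B3–B5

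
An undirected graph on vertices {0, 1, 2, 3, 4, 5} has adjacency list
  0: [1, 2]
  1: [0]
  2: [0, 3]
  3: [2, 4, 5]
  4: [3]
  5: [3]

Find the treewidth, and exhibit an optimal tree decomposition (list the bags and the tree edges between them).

Every bag has size at most 2, so the width is 2 − 1 = 1 and tw(G) ≤ 1. Any graph with an edge has treewidth ≥ 1, and G has the edge 5–3. Hence tw(G) = 1 exactly.

Treewidth 1.
Bags: B1 = {3, 5}  B2 = {2, 3}  B3 = {3, 4}  B4 = {0, 2}  B5 = {0, 1}
Tree: B1–B2, B1–B3, B2–B4, B4–B5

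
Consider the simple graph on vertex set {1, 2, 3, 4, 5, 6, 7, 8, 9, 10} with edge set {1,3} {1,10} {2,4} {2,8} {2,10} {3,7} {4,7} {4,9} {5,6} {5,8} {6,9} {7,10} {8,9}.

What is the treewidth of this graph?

A width-2 tree decomposition is:
Bags: B1 = {1, 3, 10}  B2 = {3, 7, 10}  B3 = {2, 7, 10}  B4 = {2, 4, 7}  B5 = {2, 4, 8}  B6 = {4, 8, 9}  B7 = {5, 8, 9}  B8 = {5, 6, 9}
Tree: B1–B2, B2–B3, B3–B4, B4–B5, B5–B6, B6–B7, B7–B8
Each bag holds 3 vertices, so the decomposition has width 2, which upper-bounds the treewidth. For the lower bound, G contains the cycle 1–3–7–10–1, so G is not a forest; only forests have treewidth ≤ 1, hence tw(G) ≥ 2. The upper and lower bounds meet at 2, so that is the treewidth.

2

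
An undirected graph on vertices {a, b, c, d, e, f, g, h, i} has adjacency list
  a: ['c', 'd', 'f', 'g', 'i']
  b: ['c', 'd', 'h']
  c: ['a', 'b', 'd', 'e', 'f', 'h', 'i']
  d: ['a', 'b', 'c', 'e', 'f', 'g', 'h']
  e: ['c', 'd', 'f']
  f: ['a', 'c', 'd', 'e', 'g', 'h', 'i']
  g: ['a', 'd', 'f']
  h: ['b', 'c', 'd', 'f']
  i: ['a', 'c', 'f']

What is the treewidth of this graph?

A width-3 tree decomposition is:
Bags: B1 = {a, c, d, f}  B2 = {c, d, f, h}  B3 = {b, c, d, h}  B4 = {a, c, f, i}  B5 = {a, d, f, g}  B6 = {c, d, e, f}
Tree: B1–B2, B2–B3, B1–B4, B1–B5, B2–B6
The largest bag has 4 vertices, giving width 3; this decomposition certifies tw(G) ≤ 3. Conversely, {a, d, f, g} is a clique of size 4, and the vertices of any clique must share a bag in every tree decomposition; so some bag has ≥ 4 vertices and tw(G) ≥ 3. The upper and lower bounds meet at 3, so that is the treewidth.

3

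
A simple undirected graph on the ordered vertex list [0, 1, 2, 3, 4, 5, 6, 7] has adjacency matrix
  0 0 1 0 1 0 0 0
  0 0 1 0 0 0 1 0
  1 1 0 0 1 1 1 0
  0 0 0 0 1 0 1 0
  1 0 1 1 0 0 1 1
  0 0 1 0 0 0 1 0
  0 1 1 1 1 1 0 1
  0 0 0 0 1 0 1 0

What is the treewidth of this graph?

A width-2 tree decomposition is:
Bags: B1 = {1, 2, 6}  B2 = {2, 4, 6}  B3 = {2, 5, 6}  B4 = {0, 2, 4}  B5 = {3, 4, 6}  B6 = {4, 6, 7}
Tree: B1–B2, B1–B3, B2–B4, B2–B5, B5–B6
The largest bag has 3 vertices, giving width 2; this decomposition certifies tw(G) ≤ 2. Conversely, {0, 2, 4} is a clique of size 3, and the vertices of any clique must share a bag in every tree decomposition; so some bag has ≥ 3 vertices and tw(G) ≥ 2. The upper and lower bounds meet at 2, so that is the treewidth.

2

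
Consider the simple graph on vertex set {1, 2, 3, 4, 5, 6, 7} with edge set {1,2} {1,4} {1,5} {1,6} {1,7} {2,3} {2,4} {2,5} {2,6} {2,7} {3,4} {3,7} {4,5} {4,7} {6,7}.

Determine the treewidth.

3

A width-3 tree decomposition is:
Bags: B1 = {1, 2, 6, 7}  B2 = {1, 2, 4, 7}  B3 = {1, 2, 4, 5}  B4 = {2, 3, 4, 7}
Tree: B1–B2, B2–B3, B2–B4
The largest bag has 4 vertices, giving width 3; this decomposition certifies tw(G) ≤ 3. Conversely, {1, 2, 4, 5} is a clique of size 4, and the vertices of any clique must share a bag in every tree decomposition; so some bag has ≥ 4 vertices and tw(G) ≥ 3. Hence tw(G) = 3 exactly.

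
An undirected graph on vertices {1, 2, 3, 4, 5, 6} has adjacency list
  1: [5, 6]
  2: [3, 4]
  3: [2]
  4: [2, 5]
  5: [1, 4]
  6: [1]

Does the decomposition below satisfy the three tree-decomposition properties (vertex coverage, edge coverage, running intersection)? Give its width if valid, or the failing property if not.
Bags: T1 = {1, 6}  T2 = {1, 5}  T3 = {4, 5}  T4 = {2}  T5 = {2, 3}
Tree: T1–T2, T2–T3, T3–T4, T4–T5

A tree decomposition must satisfy three properties: every vertex lies in some bag; for every edge, both endpoints lie together in some bag; and for every vertex, the bags containing it form a connected subtree. Here edge (4,2) lies in no bag, so the decomposition is invalid.

No — edge (4,2) lies in no bag.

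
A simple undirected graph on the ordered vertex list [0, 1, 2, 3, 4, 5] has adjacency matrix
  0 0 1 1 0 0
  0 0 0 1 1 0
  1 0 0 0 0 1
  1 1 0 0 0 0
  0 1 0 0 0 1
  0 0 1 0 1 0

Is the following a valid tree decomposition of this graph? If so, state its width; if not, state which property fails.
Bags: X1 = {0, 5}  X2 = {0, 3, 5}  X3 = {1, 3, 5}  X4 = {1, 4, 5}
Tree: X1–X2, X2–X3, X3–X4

A tree decomposition must satisfy three properties: every vertex lies in some bag; for every edge, both endpoints lie together in some bag; and for every vertex, the bags containing it form a connected subtree. Here vertex 2 appears in no bag, so the decomposition is invalid.

No — vertex 2 appears in no bag.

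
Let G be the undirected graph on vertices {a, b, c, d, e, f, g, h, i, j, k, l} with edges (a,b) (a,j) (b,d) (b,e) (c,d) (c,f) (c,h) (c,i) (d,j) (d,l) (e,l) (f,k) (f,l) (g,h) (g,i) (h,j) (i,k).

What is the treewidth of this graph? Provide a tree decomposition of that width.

Each bag holds 4 vertices, so the decomposition has width 3, which upper-bounds the treewidth. For the lower bound: the 4 vertex sets {a,b,e}, {l}, {d}, {c,f,h,j} are disjoint, each induces a connected subgraph, and every pair is joined by at least one edge of G. Contracting each set to a single vertex therefore yields K_{4} as a minor, and since treewidth is minor-monotone, tw(G) ≥ tw(K_{4}) = 3. The upper and lower bounds meet at 3, so that is the treewidth.

Treewidth 3.
Bags: B1 = {a, b, e, l}  B2 = {a, b, d, l}  B3 = {a, d, j, l}  B4 = {d, f, j, l}  B5 = {c, d, f, j}  B6 = {c, f, h, j}  B7 = {c, f, h, k}  B8 = {c, h, i, k}  B9 = {g, h, i, k}
Tree: B1–B2, B2–B3, B3–B4, B4–B5, B5–B6, B6–B7, B7–B8, B8–B9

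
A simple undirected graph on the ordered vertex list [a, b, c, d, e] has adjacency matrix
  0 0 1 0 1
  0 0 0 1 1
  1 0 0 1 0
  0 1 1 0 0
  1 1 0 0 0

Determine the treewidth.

2

A width-2 tree decomposition is:
Bags: B1 = {b, c, d}  B2 = {a, b, c}  B3 = {a, b, e}
Tree: B1–B2, B2–B3
The largest bag has 3 vertices, giving width 2; this decomposition certifies tw(G) ≤ 2. The edges b–d–c–a–e–b form a cycle, so G is not a tree and its treewidth is at least 2. Therefore the treewidth is 2.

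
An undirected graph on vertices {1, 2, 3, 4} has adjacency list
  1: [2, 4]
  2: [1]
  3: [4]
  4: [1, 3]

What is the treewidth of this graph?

1

A width-1 tree decomposition is:
Bags: B1 = {1, 2}  B2 = {1, 4}  B3 = {3, 4}
Tree: B1–B2, B2–B3
Each bag holds 2 vertices, so the decomposition has width 1, which upper-bounds the treewidth. G has an edge, so its treewidth is at least 1. Therefore the treewidth is 1.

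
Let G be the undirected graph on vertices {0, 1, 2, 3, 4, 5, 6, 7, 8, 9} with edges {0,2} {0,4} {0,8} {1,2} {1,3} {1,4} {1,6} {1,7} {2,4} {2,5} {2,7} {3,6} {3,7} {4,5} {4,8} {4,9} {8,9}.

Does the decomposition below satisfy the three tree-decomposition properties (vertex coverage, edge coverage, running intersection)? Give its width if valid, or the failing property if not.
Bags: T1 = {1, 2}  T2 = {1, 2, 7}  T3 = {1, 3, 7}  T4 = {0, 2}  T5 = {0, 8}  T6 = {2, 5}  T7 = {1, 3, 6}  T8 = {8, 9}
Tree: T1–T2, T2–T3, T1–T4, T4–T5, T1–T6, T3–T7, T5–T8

A tree decomposition must satisfy three properties: every vertex lies in some bag; for every edge, both endpoints lie together in some bag; and for every vertex, the bags containing it form a connected subtree. Here vertex 4 appears in no bag, so the decomposition is invalid.

No — vertex 4 appears in no bag.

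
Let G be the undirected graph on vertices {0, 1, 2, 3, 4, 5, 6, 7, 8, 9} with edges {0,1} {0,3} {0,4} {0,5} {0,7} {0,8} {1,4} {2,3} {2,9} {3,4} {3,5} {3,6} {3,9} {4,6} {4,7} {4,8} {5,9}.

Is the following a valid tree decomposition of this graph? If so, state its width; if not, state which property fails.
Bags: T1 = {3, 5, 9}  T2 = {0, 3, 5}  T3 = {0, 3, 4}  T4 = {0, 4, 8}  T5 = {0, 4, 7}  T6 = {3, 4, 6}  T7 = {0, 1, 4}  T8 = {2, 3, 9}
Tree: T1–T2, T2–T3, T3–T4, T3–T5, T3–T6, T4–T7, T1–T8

Yes; width 2.

Vertex coverage: the bags together contain {0, 1, 2, 3, 4, 5, 6, 7, 8, 9}, the full vertex set. Edge coverage: each edge of G has both endpoints in at least one bag. Running intersection: for every vertex, the bags containing it form a connected subtree. All three properties hold, so this is a valid tree decomposition of width max|bag| − 1 = 2, and hence tw(G) ≤ 2.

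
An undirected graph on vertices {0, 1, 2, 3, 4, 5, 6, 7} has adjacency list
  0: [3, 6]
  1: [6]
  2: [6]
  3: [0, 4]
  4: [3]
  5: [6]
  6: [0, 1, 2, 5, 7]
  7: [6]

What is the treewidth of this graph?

A width-1 tree decomposition is:
Bags: B1 = {6, 7}  B2 = {2, 6}  B3 = {5, 6}  B4 = {1, 6}  B5 = {0, 6}  B6 = {0, 3}  B7 = {3, 4}
Tree: B1–B2, B1–B3, B2–B4, B4–B5, B5–B6, B6–B7
Each bag holds 2 vertices, so the decomposition has width 1, which upper-bounds the treewidth. Since G has at least one edge (e.g. 7–6), it is not an edgeless graph, so tw(G) ≥ 1. Combining the bounds, tw(G) = 1.

1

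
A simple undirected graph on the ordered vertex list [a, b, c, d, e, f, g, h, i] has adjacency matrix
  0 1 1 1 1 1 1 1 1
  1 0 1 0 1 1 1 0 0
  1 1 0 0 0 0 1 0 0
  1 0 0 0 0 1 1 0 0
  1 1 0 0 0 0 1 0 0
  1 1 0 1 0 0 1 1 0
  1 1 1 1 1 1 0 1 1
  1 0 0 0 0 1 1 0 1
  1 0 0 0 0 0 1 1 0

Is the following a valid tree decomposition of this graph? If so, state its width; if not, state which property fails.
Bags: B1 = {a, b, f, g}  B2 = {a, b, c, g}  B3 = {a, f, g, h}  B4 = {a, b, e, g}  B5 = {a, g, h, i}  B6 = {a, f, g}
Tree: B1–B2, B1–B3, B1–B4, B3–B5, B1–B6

A tree decomposition must satisfy three properties: every vertex lies in some bag; for every edge, both endpoints lie together in some bag; and for every vertex, the bags containing it form a connected subtree. Here vertex d appears in no bag, so the decomposition is invalid.

No — vertex d appears in no bag.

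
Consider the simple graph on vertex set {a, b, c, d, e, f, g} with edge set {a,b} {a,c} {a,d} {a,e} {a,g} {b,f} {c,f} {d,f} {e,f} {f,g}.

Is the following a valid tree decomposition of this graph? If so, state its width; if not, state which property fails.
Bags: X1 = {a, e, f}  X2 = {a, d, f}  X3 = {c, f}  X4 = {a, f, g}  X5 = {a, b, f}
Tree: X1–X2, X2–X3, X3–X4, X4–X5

A tree decomposition must satisfy three properties: every vertex lies in some bag; for every edge, both endpoints lie together in some bag; and for every vertex, the bags containing it form a connected subtree. Here edge (a,c) lies in no bag, so the decomposition is invalid.

No — edge (a,c) lies in no bag.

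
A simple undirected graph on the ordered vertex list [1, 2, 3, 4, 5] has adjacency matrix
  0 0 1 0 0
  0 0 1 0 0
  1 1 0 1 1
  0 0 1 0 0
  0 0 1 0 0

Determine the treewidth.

A width-1 tree decomposition is:
Bags: B1 = {1, 3}  B2 = {3, 5}  B3 = {3, 4}  B4 = {2, 3}
Tree: B1–B2, B2–B3, B3–B4
Every bag has size at most 2, so the width is 2 − 1 = 1 and tw(G) ≤ 1. Since G has at least one edge (e.g. 1–3), it is not an edgeless graph, so tw(G) ≥ 1. Hence tw(G) = 1 exactly.

1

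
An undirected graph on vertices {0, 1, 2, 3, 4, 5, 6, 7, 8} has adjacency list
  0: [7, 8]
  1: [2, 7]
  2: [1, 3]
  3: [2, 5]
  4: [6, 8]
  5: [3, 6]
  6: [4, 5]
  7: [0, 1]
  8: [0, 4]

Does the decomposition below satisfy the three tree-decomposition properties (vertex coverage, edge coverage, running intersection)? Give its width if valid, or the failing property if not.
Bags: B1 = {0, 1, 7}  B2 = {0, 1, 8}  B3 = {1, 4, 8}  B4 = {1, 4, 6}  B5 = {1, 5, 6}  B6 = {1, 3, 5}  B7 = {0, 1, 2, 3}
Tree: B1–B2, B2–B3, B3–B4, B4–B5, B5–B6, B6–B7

A tree decomposition must satisfy three properties: every vertex lies in some bag; for every edge, both endpoints lie together in some bag; and for every vertex, the bags containing it form a connected subtree. Here bags containing vertex 0 are not connected in the tree, so the decomposition is invalid.

No — bags containing vertex 0 are not connected in the tree.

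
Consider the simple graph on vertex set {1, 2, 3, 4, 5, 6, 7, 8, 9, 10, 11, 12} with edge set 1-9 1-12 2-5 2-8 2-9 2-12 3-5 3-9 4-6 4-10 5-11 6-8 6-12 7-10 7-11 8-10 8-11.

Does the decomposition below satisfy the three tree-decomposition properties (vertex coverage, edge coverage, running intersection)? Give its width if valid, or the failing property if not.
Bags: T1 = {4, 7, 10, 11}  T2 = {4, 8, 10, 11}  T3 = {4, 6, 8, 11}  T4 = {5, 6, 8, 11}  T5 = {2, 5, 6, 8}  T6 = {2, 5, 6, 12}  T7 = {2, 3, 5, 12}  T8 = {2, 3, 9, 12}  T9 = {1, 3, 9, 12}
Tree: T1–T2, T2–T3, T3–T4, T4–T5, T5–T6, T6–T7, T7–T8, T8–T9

Checking the three conditions: (i) the bags cover all of {1, 2, 3, 4, 5, 6, 7, 8, 9, 10, 11, 12}; (ii) for each edge, some bag contains both endpoints; (iii) the bags containing any fixed vertex form a subtree. All hold, so the decomposition is valid with width 4 − 1 = 3.

Yes; width 3.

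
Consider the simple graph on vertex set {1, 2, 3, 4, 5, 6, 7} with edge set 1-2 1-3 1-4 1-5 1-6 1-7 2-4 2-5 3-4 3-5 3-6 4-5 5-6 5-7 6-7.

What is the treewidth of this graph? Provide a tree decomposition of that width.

Treewidth 3.
One optimal decomposition is:
Bags: B1 = {1, 2, 4, 5}  B2 = {1, 3, 4, 5}  B3 = {1, 3, 5, 6}  B4 = {1, 5, 6, 7}
Tree: B1–B2, B2–B3, B3–B4

Each bag holds 4 vertices, so the decomposition has width 3, which upper-bounds the treewidth. On the other hand G contains the 4-clique {1, 2, 4, 5}. A clique must lie in a single bag of any decomposition, so no decomposition can have width below 3. Therefore the treewidth is 3.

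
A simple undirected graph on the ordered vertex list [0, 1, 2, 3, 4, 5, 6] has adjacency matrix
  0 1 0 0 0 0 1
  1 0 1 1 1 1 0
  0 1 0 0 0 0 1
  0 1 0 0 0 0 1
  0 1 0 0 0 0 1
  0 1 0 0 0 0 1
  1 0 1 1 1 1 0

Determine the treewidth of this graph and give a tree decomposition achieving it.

The largest bag has 3 vertices, giving width 2; this decomposition certifies tw(G) ≤ 2. For the lower bound, G contains the cycle 1–0–6–3–1, so G is not a forest; only forests have treewidth ≤ 1, hence tw(G) ≥ 2. The upper and lower bounds meet at 2, so that is the treewidth.

Treewidth 2.
Bags: B1 = {0, 1, 6}  B2 = {1, 3, 6}  B3 = {1, 4, 6}  B4 = {1, 5, 6}  B5 = {1, 2, 6}
Tree: B1–B2, B2–B3, B3–B4, B4–B5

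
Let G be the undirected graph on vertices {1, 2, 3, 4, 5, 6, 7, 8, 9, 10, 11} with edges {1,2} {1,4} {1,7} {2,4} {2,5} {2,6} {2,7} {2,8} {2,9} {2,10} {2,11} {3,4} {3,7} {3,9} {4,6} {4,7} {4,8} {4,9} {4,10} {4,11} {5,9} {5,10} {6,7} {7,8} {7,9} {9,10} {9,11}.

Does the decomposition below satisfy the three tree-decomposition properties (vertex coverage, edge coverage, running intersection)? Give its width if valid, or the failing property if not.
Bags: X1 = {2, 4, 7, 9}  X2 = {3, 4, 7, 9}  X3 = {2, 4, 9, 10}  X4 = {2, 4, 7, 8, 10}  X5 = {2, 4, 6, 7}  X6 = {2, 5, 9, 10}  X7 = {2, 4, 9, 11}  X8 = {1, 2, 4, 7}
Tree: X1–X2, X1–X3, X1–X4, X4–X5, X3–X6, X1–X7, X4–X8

No — bags containing vertex 10 are not connected in the tree.

A tree decomposition must satisfy three properties: every vertex lies in some bag; for every edge, both endpoints lie together in some bag; and for every vertex, the bags containing it form a connected subtree. Here bags containing vertex 10 are not connected in the tree, so the decomposition is invalid.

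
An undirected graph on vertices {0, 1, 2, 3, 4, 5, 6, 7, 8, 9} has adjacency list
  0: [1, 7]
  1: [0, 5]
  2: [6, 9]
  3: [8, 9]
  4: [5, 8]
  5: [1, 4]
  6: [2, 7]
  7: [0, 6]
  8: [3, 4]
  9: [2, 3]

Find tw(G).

A width-2 tree decomposition is:
Bags: B1 = {2, 3, 9}  B2 = {2, 3, 6}  B3 = {3, 6, 7}  B4 = {0, 3, 7}  B5 = {0, 1, 3}  B6 = {1, 3, 5}  B7 = {3, 4, 5}  B8 = {3, 4, 8}
Tree: B1–B2, B2–B3, B3–B4, B4–B5, B5–B6, B6–B7, B7–B8
Each bag holds 3 vertices, so the decomposition has width 2, which upper-bounds the treewidth. For the lower bound, G contains the cycle 3–9–2–6–7–0–1–5–4–8–3, so G is not a forest; only forests have treewidth ≤ 1, hence tw(G) ≥ 2. Combining the bounds, tw(G) = 2.

2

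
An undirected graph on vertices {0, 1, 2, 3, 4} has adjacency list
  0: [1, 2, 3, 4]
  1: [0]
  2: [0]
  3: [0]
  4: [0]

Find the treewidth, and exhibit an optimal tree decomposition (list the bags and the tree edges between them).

Each bag holds 2 vertices, so the decomposition has width 1, which upper-bounds the treewidth. Since G has at least one edge (e.g. 4–0), it is not an edgeless graph, so tw(G) ≥ 1. Hence tw(G) = 1 exactly.

Treewidth 1.
One such decomposition:
Bags: B1 = {0, 4}  B2 = {0, 2}  B3 = {0, 1}  B4 = {0, 3}
Tree: B1–B2, B1–B3, B2–B4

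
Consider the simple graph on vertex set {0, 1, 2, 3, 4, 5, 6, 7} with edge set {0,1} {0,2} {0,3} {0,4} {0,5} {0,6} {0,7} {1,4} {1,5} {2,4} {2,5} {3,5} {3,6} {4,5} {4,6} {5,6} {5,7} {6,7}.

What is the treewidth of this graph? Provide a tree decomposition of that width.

Each bag holds 4 vertices, so the decomposition has width 3, which upper-bounds the treewidth. For the lower bound, the 4 vertices {0, 3, 5, 6} are pairwise adjacent, and any tree decomposition puts a clique entirely inside one bag — forcing width ≥ 3. Hence tw(G) = 3 exactly.

Treewidth 3.
Bags: B1 = {0, 4, 5, 6}  B2 = {0, 5, 6, 7}  B3 = {0, 3, 5, 6}  B4 = {0, 2, 4, 5}  B5 = {0, 1, 4, 5}
Tree: B1–B2, B1–B3, B1–B4, B1–B5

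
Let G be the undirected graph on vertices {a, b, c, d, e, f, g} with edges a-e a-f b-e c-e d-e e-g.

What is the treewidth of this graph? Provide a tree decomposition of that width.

Treewidth 1.
One such decomposition:
Bags: B1 = {c, e}  B2 = {a, e}  B3 = {d, e}  B4 = {e, g}  B5 = {a, f}  B6 = {b, e}
Tree: B1–B2, B2–B3, B1–B4, B2–B5, B2–B6

The largest bag has 2 vertices, giving width 1; this decomposition certifies tw(G) ≤ 1. G has an edge, so its treewidth is at least 1. Therefore the treewidth is 1.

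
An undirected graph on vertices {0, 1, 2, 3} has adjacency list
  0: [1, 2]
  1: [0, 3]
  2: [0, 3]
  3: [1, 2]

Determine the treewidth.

2

A width-2 tree decomposition is:
Bags: B1 = {0, 1, 3}  B2 = {0, 2, 3}
Tree: B1–B2
The largest bag has 3 vertices, giving width 2; this decomposition certifies tw(G) ≤ 2. The edges 0–1–3–2–0 form a cycle, so G is not a tree and its treewidth is at least 2. The upper and lower bounds meet at 2, so that is the treewidth.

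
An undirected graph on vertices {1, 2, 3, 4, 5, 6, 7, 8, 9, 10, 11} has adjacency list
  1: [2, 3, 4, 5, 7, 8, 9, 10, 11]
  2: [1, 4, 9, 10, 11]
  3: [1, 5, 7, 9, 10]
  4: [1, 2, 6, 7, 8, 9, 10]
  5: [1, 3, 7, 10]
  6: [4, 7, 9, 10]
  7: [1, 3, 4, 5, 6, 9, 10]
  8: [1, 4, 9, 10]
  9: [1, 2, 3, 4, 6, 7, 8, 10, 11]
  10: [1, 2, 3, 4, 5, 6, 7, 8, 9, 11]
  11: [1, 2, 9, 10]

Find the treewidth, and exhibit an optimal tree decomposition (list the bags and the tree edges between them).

Each bag holds 5 vertices, so the decomposition has width 4, which upper-bounds the treewidth. On the other hand G contains the 5-clique {1, 2, 9, 10, 11}. A clique must lie in a single bag of any decomposition, so no decomposition can have width below 4. Hence tw(G) = 4 exactly.

Treewidth 4.
Bags: B1 = {1, 4, 7, 9, 10}  B2 = {4, 6, 7, 9, 10}  B3 = {1, 3, 7, 9, 10}  B4 = {1, 2, 4, 9, 10}  B5 = {1, 4, 8, 9, 10}  B6 = {1, 3, 5, 7, 10}  B7 = {1, 2, 9, 10, 11}
Tree: B1–B2, B1–B3, B1–B4, B1–B5, B3–B6, B4–B7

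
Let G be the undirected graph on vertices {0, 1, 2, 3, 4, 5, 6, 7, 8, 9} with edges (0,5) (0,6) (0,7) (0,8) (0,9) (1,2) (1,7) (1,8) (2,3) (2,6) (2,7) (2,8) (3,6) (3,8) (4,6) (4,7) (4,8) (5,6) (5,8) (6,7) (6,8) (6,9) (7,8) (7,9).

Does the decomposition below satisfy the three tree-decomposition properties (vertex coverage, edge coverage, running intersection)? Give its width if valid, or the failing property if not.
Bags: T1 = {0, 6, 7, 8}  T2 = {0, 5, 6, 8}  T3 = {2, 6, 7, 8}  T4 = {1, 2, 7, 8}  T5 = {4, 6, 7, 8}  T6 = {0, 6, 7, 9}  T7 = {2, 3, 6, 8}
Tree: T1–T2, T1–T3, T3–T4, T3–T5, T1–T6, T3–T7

Yes; width 3.

Checking the three conditions: (i) the bags cover all of {0, 1, 2, 3, 4, 5, 6, 7, 8, 9}; (ii) for each edge, some bag contains both endpoints; (iii) the bags containing any fixed vertex form a subtree. All hold, so the decomposition is valid with width 4 − 1 = 3.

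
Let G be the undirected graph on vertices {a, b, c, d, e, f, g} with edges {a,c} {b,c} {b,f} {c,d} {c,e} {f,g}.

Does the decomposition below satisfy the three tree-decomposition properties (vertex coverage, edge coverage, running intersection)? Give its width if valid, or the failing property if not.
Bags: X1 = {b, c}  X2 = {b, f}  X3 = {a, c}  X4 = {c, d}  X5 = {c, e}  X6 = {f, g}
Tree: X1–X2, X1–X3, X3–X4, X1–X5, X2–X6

Every vertex of G appears in some bag (union = {a, b, c, d, e, f, g}); every edge is covered by a bag; and for each vertex v the set of bags containing v is connected in the bag tree. The decomposition is therefore valid. The largest bag has 2 vertices, so the width is 1.

Yes; width 1.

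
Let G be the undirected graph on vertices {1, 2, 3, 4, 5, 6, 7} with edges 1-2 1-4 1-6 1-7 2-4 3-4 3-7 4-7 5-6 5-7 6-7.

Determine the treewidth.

2

A width-2 tree decomposition is:
Bags: B1 = {3, 4, 7}  B2 = {1, 4, 7}  B3 = {1, 6, 7}  B4 = {5, 6, 7}  B5 = {1, 2, 4}
Tree: B1–B2, B2–B3, B3–B4, B2–B5
The largest bag has 3 vertices, giving width 2; this decomposition certifies tw(G) ≤ 2. On the other hand G contains the 3-clique {1, 2, 4}. A clique must lie in a single bag of any decomposition, so no decomposition can have width below 2. Hence tw(G) = 2 exactly.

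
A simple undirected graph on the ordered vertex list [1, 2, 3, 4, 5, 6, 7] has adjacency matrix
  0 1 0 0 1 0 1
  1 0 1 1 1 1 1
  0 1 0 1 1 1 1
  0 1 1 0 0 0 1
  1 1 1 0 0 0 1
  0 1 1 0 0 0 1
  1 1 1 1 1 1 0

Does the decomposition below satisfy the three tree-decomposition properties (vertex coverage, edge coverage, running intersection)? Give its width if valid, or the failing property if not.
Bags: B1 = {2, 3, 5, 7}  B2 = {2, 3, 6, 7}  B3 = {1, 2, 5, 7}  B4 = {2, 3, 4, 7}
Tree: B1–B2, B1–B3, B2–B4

Vertex coverage: the bags together contain {1, 2, 3, 4, 5, 6, 7}, the full vertex set. Edge coverage: each edge of G has both endpoints in at least one bag. Running intersection: for every vertex, the bags containing it form a connected subtree. All three properties hold, so this is a valid tree decomposition of width max|bag| − 1 = 3, and hence tw(G) ≤ 3.

Yes; width 3.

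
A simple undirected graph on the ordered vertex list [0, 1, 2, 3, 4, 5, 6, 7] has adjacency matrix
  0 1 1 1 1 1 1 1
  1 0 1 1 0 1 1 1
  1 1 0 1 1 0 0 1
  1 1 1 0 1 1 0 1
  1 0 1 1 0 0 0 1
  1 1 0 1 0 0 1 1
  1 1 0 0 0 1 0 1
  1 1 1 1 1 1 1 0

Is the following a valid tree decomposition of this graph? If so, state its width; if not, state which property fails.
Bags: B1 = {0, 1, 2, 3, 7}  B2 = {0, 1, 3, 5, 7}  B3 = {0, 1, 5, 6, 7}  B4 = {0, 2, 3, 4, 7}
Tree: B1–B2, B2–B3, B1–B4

Yes; width 4.

Every vertex of G appears in some bag (union = {0, 1, 2, 3, 4, 5, 6, 7}); every edge is covered by a bag; and for each vertex v the set of bags containing v is connected in the bag tree. The decomposition is therefore valid. The largest bag has 5 vertices, so the width is 4.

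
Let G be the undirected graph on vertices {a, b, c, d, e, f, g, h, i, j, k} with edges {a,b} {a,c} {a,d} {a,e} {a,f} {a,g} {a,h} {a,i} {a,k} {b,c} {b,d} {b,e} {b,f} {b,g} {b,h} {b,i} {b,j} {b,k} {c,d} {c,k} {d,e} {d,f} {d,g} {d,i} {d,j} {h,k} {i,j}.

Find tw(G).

A width-3 tree decomposition is:
Bags: B1 = {a, b, d, i}  B2 = {a, b, c, d}  B3 = {a, b, d, g}  B4 = {a, b, c, k}  B5 = {a, b, d, f}  B6 = {a, b, h, k}  B7 = {a, b, d, e}  B8 = {b, d, i, j}
Tree: B1–B2, B1–B3, B2–B4, B3–B5, B4–B6, B3–B7, B1–B8
Each bag holds 4 vertices, so the decomposition has width 3, which upper-bounds the treewidth. Conversely, {b, d, i, j} is a clique of size 4, and the vertices of any clique must share a bag in every tree decomposition; so some bag has ≥ 4 vertices and tw(G) ≥ 3. Combining the bounds, tw(G) = 3.

3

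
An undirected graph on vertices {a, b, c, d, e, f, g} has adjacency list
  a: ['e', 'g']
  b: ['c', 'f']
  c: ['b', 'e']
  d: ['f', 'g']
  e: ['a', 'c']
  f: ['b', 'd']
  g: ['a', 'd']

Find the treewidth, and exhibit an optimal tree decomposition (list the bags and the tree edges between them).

Treewidth 2.
One optimal decomposition is:
Bags: B1 = {a, c, e}  B2 = {a, b, c}  B3 = {a, b, f}  B4 = {a, d, f}  B5 = {a, d, g}
Tree: B1–B2, B2–B3, B3–B4, B4–B5

The largest bag has 3 vertices, giving width 2; this decomposition certifies tw(G) ≤ 2. The edges a–e–c–b–f–d–g–a form a cycle, so G is not a tree and its treewidth is at least 2. Therefore the treewidth is 2.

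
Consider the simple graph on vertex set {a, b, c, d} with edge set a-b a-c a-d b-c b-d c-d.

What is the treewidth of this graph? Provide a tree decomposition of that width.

Treewidth 3.
Bags: B1 = {a, b, c, d}
Tree: (single bag)

With just one bag of size 4, the width is 4 − 1 = 3, so tw(G) ≤ 3. On the other hand G contains the 4-clique {a, b, c, d}. A clique must lie in a single bag of any decomposition, so no decomposition can have width below 3. Combining the bounds, tw(G) = 3.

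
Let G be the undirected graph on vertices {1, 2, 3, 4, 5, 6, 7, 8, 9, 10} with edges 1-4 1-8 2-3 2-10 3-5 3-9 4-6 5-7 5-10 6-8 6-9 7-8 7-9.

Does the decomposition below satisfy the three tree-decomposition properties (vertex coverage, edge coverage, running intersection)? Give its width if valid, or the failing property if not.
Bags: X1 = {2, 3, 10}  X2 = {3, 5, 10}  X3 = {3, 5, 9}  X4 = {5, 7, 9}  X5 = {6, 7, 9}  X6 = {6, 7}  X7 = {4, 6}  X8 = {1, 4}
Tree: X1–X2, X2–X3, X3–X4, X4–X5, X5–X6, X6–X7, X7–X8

A tree decomposition must satisfy three properties: every vertex lies in some bag; for every edge, both endpoints lie together in some bag; and for every vertex, the bags containing it form a connected subtree. Here vertex 8 appears in no bag, so the decomposition is invalid.

No — vertex 8 appears in no bag.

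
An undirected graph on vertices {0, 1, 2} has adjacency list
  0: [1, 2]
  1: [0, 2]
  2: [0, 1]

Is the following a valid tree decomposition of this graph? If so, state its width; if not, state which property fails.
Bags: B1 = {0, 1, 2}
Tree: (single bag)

Yes; width 2.

Checking the three conditions: (i) the bags cover all of {0, 1, 2}; (ii) for each edge, some bag contains both endpoints; (iii) the bags containing any fixed vertex form a subtree. All hold, so the decomposition is valid with width 3 − 1 = 2.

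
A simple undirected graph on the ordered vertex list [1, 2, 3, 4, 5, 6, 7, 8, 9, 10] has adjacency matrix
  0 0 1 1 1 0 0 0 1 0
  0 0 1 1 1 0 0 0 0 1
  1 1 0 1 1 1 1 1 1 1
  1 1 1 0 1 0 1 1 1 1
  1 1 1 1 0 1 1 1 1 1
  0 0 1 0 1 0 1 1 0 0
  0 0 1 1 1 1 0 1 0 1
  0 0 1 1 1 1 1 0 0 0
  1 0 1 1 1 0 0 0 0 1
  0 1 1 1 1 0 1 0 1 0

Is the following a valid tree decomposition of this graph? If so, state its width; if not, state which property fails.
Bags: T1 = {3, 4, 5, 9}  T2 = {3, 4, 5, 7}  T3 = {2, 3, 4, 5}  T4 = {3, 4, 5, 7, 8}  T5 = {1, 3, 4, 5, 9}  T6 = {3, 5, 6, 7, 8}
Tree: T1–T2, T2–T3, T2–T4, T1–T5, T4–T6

A tree decomposition must satisfy three properties: every vertex lies in some bag; for every edge, both endpoints lie together in some bag; and for every vertex, the bags containing it form a connected subtree. Here vertex 10 appears in no bag, so the decomposition is invalid.

No — vertex 10 appears in no bag.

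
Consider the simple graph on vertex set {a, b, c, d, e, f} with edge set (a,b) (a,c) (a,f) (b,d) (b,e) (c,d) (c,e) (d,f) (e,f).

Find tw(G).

3

A width-3 tree decomposition is:
Bags: B1 = {a, b, c, f}  B2 = {b, c, e, f}  B3 = {b, c, d, f}
Tree: B1–B2, B2–B3
Every bag has size at most 4, so the width is 4 − 1 = 3 and tw(G) ≤ 3. For the lower bound: the 4 vertex sets {a,c}, {e,f}, {b}, {d} are disjoint, each induces a connected subgraph, and every pair is joined by at least one edge of G. Contracting each set to a single vertex therefore yields K_{4} as a minor, and since treewidth is minor-monotone, tw(G) ≥ tw(K_{4}) = 3. Combining the bounds, tw(G) = 3.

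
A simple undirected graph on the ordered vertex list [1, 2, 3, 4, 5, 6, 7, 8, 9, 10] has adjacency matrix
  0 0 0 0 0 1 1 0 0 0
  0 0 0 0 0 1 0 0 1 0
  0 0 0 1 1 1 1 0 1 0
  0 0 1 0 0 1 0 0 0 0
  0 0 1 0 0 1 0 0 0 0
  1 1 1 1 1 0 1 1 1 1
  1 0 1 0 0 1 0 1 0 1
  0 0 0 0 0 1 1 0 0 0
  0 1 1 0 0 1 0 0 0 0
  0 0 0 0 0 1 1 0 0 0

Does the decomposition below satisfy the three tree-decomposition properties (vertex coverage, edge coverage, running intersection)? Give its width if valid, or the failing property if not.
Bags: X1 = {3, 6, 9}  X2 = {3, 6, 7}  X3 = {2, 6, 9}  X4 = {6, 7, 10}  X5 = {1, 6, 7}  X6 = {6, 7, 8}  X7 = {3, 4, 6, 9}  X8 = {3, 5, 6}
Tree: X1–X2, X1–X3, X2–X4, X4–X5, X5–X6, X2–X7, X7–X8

A tree decomposition must satisfy three properties: every vertex lies in some bag; for every edge, both endpoints lie together in some bag; and for every vertex, the bags containing it form a connected subtree. Here bags containing vertex 9 are not connected in the tree, so the decomposition is invalid.

No — bags containing vertex 9 are not connected in the tree.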